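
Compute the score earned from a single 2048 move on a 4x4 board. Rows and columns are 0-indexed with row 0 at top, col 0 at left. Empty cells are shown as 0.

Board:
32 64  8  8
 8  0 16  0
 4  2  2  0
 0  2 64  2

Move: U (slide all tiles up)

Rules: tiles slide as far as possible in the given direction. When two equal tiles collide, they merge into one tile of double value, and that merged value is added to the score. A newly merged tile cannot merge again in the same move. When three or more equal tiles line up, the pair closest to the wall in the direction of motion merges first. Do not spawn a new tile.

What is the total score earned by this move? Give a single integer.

Slide up:
col 0: [32, 8, 4, 0] -> [32, 8, 4, 0]  score +0 (running 0)
col 1: [64, 0, 2, 2] -> [64, 4, 0, 0]  score +4 (running 4)
col 2: [8, 16, 2, 64] -> [8, 16, 2, 64]  score +0 (running 4)
col 3: [8, 0, 0, 2] -> [8, 2, 0, 0]  score +0 (running 4)
Board after move:
32 64  8  8
 8  4 16  2
 4  0  2  0
 0  0 64  0

Answer: 4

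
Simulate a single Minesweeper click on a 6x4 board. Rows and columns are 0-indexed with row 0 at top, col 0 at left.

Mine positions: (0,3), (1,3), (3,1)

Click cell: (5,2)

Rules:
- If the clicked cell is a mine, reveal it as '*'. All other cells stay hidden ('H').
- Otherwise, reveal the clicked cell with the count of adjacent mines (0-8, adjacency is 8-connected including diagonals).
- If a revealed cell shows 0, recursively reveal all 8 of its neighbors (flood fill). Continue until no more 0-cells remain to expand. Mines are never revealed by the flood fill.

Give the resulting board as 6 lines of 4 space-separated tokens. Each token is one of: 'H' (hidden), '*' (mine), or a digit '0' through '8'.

H H H H
H H H H
H H 2 1
H H 1 0
1 1 1 0
0 0 0 0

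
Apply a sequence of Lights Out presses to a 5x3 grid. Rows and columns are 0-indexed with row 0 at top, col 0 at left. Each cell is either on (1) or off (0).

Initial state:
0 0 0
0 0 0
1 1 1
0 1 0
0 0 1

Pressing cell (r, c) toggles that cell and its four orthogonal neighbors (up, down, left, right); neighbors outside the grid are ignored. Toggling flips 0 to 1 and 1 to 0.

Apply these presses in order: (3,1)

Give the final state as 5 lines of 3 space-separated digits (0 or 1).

Answer: 0 0 0
0 0 0
1 0 1
1 0 1
0 1 1

Derivation:
After press 1 at (3,1):
0 0 0
0 0 0
1 0 1
1 0 1
0 1 1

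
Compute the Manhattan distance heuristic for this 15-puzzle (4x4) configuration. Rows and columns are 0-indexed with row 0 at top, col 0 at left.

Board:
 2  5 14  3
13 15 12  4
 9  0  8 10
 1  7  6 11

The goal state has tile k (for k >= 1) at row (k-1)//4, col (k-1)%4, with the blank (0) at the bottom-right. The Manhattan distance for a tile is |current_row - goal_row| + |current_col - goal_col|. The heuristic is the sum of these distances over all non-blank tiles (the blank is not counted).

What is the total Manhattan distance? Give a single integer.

Answer: 31

Derivation:
Tile 2: at (0,0), goal (0,1), distance |0-0|+|0-1| = 1
Tile 5: at (0,1), goal (1,0), distance |0-1|+|1-0| = 2
Tile 14: at (0,2), goal (3,1), distance |0-3|+|2-1| = 4
Tile 3: at (0,3), goal (0,2), distance |0-0|+|3-2| = 1
Tile 13: at (1,0), goal (3,0), distance |1-3|+|0-0| = 2
Tile 15: at (1,1), goal (3,2), distance |1-3|+|1-2| = 3
Tile 12: at (1,2), goal (2,3), distance |1-2|+|2-3| = 2
Tile 4: at (1,3), goal (0,3), distance |1-0|+|3-3| = 1
Tile 9: at (2,0), goal (2,0), distance |2-2|+|0-0| = 0
Tile 8: at (2,2), goal (1,3), distance |2-1|+|2-3| = 2
Tile 10: at (2,3), goal (2,1), distance |2-2|+|3-1| = 2
Tile 1: at (3,0), goal (0,0), distance |3-0|+|0-0| = 3
Tile 7: at (3,1), goal (1,2), distance |3-1|+|1-2| = 3
Tile 6: at (3,2), goal (1,1), distance |3-1|+|2-1| = 3
Tile 11: at (3,3), goal (2,2), distance |3-2|+|3-2| = 2
Sum: 1 + 2 + 4 + 1 + 2 + 3 + 2 + 1 + 0 + 2 + 2 + 3 + 3 + 3 + 2 = 31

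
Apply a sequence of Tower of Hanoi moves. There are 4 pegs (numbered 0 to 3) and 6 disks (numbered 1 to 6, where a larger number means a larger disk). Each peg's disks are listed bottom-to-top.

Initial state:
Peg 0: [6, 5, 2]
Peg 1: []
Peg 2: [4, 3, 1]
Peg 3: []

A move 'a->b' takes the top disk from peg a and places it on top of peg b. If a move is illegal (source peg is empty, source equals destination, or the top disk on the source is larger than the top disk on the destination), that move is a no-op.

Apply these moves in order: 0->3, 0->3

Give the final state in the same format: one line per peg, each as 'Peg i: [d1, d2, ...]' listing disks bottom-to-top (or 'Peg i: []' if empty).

Answer: Peg 0: [6, 5]
Peg 1: []
Peg 2: [4, 3, 1]
Peg 3: [2]

Derivation:
After move 1 (0->3):
Peg 0: [6, 5]
Peg 1: []
Peg 2: [4, 3, 1]
Peg 3: [2]

After move 2 (0->3):
Peg 0: [6, 5]
Peg 1: []
Peg 2: [4, 3, 1]
Peg 3: [2]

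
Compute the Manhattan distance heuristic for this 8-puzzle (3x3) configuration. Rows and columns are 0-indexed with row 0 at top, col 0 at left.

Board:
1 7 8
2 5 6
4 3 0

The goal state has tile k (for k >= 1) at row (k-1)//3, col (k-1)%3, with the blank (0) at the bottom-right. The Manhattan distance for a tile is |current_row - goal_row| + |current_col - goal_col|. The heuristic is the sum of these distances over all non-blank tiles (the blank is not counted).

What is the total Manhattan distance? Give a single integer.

Tile 1: at (0,0), goal (0,0), distance |0-0|+|0-0| = 0
Tile 7: at (0,1), goal (2,0), distance |0-2|+|1-0| = 3
Tile 8: at (0,2), goal (2,1), distance |0-2|+|2-1| = 3
Tile 2: at (1,0), goal (0,1), distance |1-0|+|0-1| = 2
Tile 5: at (1,1), goal (1,1), distance |1-1|+|1-1| = 0
Tile 6: at (1,2), goal (1,2), distance |1-1|+|2-2| = 0
Tile 4: at (2,0), goal (1,0), distance |2-1|+|0-0| = 1
Tile 3: at (2,1), goal (0,2), distance |2-0|+|1-2| = 3
Sum: 0 + 3 + 3 + 2 + 0 + 0 + 1 + 3 = 12

Answer: 12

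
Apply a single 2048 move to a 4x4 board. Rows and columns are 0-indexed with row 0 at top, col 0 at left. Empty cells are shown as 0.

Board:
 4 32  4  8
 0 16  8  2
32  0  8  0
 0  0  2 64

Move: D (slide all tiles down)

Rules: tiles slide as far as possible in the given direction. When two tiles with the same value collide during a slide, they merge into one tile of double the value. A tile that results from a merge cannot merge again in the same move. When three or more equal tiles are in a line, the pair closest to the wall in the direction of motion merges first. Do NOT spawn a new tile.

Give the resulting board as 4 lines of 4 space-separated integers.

Slide down:
col 0: [4, 0, 32, 0] -> [0, 0, 4, 32]
col 1: [32, 16, 0, 0] -> [0, 0, 32, 16]
col 2: [4, 8, 8, 2] -> [0, 4, 16, 2]
col 3: [8, 2, 0, 64] -> [0, 8, 2, 64]

Answer:  0  0  0  0
 0  0  4  8
 4 32 16  2
32 16  2 64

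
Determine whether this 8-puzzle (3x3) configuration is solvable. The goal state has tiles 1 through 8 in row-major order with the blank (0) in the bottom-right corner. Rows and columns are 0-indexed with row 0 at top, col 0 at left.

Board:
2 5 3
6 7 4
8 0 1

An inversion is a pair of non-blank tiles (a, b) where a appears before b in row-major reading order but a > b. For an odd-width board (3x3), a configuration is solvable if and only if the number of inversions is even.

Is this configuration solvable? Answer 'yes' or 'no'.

Inversions (pairs i<j in row-major order where tile[i] > tile[j] > 0): 11
11 is odd, so the puzzle is not solvable.

Answer: no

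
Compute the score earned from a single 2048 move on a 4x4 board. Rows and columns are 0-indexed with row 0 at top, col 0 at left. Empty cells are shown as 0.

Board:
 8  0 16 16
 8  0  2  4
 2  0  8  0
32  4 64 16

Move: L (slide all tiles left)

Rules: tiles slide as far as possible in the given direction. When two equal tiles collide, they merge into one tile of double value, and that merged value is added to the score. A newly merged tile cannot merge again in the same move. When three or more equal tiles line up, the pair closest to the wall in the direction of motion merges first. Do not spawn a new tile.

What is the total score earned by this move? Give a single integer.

Answer: 32

Derivation:
Slide left:
row 0: [8, 0, 16, 16] -> [8, 32, 0, 0]  score +32 (running 32)
row 1: [8, 0, 2, 4] -> [8, 2, 4, 0]  score +0 (running 32)
row 2: [2, 0, 8, 0] -> [2, 8, 0, 0]  score +0 (running 32)
row 3: [32, 4, 64, 16] -> [32, 4, 64, 16]  score +0 (running 32)
Board after move:
 8 32  0  0
 8  2  4  0
 2  8  0  0
32  4 64 16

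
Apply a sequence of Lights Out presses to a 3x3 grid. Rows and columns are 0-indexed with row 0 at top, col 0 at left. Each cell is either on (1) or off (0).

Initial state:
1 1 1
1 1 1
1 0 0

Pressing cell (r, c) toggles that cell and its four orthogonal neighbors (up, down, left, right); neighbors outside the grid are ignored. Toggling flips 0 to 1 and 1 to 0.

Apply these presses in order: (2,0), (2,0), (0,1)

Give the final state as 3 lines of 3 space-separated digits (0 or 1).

After press 1 at (2,0):
1 1 1
0 1 1
0 1 0

After press 2 at (2,0):
1 1 1
1 1 1
1 0 0

After press 3 at (0,1):
0 0 0
1 0 1
1 0 0

Answer: 0 0 0
1 0 1
1 0 0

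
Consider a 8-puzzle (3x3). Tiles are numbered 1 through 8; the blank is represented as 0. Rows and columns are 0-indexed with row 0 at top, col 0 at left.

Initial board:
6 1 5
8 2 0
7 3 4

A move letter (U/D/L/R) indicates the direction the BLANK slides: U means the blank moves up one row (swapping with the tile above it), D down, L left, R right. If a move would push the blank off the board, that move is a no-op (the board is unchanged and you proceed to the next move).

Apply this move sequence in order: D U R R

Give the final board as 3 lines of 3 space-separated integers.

After move 1 (D):
6 1 5
8 2 4
7 3 0

After move 2 (U):
6 1 5
8 2 0
7 3 4

After move 3 (R):
6 1 5
8 2 0
7 3 4

After move 4 (R):
6 1 5
8 2 0
7 3 4

Answer: 6 1 5
8 2 0
7 3 4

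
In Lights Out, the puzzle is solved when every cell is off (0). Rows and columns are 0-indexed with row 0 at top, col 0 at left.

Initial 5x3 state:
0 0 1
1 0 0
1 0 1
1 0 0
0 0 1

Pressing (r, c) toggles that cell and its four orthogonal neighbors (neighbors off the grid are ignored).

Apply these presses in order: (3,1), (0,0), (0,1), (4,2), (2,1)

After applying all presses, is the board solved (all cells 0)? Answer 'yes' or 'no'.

After press 1 at (3,1):
0 0 1
1 0 0
1 1 1
0 1 1
0 1 1

After press 2 at (0,0):
1 1 1
0 0 0
1 1 1
0 1 1
0 1 1

After press 3 at (0,1):
0 0 0
0 1 0
1 1 1
0 1 1
0 1 1

After press 4 at (4,2):
0 0 0
0 1 0
1 1 1
0 1 0
0 0 0

After press 5 at (2,1):
0 0 0
0 0 0
0 0 0
0 0 0
0 0 0

Lights still on: 0

Answer: yes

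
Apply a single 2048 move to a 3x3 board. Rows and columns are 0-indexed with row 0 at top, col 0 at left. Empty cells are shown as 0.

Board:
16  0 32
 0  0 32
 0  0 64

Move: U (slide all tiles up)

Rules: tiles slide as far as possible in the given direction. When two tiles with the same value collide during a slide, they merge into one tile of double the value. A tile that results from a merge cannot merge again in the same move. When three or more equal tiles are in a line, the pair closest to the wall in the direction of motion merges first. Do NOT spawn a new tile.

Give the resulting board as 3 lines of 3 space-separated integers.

Slide up:
col 0: [16, 0, 0] -> [16, 0, 0]
col 1: [0, 0, 0] -> [0, 0, 0]
col 2: [32, 32, 64] -> [64, 64, 0]

Answer: 16  0 64
 0  0 64
 0  0  0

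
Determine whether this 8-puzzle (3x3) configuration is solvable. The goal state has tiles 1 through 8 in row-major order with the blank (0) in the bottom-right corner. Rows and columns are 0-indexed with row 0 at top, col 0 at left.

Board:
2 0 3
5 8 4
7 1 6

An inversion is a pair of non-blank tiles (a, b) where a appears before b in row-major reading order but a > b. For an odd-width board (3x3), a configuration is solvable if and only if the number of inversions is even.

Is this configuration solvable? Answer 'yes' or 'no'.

Inversions (pairs i<j in row-major order where tile[i] > tile[j] > 0): 11
11 is odd, so the puzzle is not solvable.

Answer: no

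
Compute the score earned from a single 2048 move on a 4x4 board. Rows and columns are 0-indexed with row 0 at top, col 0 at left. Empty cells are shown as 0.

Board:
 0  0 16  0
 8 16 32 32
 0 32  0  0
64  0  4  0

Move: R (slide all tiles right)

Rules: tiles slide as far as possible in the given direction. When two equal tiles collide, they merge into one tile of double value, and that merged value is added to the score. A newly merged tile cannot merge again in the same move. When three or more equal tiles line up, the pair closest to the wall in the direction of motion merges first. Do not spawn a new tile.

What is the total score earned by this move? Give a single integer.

Answer: 64

Derivation:
Slide right:
row 0: [0, 0, 16, 0] -> [0, 0, 0, 16]  score +0 (running 0)
row 1: [8, 16, 32, 32] -> [0, 8, 16, 64]  score +64 (running 64)
row 2: [0, 32, 0, 0] -> [0, 0, 0, 32]  score +0 (running 64)
row 3: [64, 0, 4, 0] -> [0, 0, 64, 4]  score +0 (running 64)
Board after move:
 0  0  0 16
 0  8 16 64
 0  0  0 32
 0  0 64  4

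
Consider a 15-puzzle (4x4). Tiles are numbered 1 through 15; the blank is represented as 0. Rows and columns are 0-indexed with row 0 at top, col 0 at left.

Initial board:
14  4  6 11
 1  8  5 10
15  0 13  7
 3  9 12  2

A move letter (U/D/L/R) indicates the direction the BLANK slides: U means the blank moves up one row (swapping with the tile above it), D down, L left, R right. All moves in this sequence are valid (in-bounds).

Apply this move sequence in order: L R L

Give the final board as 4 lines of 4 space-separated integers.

Answer: 14  4  6 11
 1  8  5 10
 0 15 13  7
 3  9 12  2

Derivation:
After move 1 (L):
14  4  6 11
 1  8  5 10
 0 15 13  7
 3  9 12  2

After move 2 (R):
14  4  6 11
 1  8  5 10
15  0 13  7
 3  9 12  2

After move 3 (L):
14  4  6 11
 1  8  5 10
 0 15 13  7
 3  9 12  2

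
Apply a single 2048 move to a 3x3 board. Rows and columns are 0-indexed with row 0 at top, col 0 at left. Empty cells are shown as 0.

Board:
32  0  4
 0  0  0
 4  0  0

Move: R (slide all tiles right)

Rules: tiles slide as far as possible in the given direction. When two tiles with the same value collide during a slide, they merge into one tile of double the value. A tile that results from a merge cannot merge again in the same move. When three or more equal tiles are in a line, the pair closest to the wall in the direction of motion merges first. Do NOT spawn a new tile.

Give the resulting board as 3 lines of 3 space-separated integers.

Answer:  0 32  4
 0  0  0
 0  0  4

Derivation:
Slide right:
row 0: [32, 0, 4] -> [0, 32, 4]
row 1: [0, 0, 0] -> [0, 0, 0]
row 2: [4, 0, 0] -> [0, 0, 4]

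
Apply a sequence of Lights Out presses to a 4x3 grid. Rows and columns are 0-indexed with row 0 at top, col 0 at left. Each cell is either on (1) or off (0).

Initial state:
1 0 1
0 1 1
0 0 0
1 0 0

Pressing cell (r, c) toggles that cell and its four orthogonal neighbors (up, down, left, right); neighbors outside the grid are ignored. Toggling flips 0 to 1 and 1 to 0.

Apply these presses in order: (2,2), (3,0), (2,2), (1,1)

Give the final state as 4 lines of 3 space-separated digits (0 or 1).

Answer: 1 1 1
1 0 0
1 1 0
0 1 0

Derivation:
After press 1 at (2,2):
1 0 1
0 1 0
0 1 1
1 0 1

After press 2 at (3,0):
1 0 1
0 1 0
1 1 1
0 1 1

After press 3 at (2,2):
1 0 1
0 1 1
1 0 0
0 1 0

After press 4 at (1,1):
1 1 1
1 0 0
1 1 0
0 1 0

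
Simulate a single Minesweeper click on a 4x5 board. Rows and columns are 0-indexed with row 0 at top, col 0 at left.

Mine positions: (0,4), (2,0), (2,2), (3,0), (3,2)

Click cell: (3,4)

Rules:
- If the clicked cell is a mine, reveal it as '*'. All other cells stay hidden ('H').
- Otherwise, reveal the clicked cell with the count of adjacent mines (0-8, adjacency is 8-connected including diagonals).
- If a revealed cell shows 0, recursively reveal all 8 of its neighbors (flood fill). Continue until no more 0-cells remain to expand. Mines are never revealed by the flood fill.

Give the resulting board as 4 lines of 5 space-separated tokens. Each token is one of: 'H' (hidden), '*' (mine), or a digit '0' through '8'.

H H H H H
H H H 2 1
H H H 2 0
H H H 2 0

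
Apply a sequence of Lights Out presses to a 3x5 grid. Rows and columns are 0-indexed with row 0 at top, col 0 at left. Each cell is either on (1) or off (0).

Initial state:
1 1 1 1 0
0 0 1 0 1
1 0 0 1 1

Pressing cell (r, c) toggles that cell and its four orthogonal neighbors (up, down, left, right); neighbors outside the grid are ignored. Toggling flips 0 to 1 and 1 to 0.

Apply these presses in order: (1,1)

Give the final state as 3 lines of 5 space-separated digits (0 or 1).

Answer: 1 0 1 1 0
1 1 0 0 1
1 1 0 1 1

Derivation:
After press 1 at (1,1):
1 0 1 1 0
1 1 0 0 1
1 1 0 1 1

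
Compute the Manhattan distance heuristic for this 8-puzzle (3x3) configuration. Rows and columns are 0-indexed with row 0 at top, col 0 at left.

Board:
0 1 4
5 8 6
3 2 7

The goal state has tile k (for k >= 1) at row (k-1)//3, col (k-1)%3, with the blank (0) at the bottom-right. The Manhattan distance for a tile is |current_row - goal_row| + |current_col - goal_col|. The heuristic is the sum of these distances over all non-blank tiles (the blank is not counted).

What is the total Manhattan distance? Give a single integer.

Tile 1: at (0,1), goal (0,0), distance |0-0|+|1-0| = 1
Tile 4: at (0,2), goal (1,0), distance |0-1|+|2-0| = 3
Tile 5: at (1,0), goal (1,1), distance |1-1|+|0-1| = 1
Tile 8: at (1,1), goal (2,1), distance |1-2|+|1-1| = 1
Tile 6: at (1,2), goal (1,2), distance |1-1|+|2-2| = 0
Tile 3: at (2,0), goal (0,2), distance |2-0|+|0-2| = 4
Tile 2: at (2,1), goal (0,1), distance |2-0|+|1-1| = 2
Tile 7: at (2,2), goal (2,0), distance |2-2|+|2-0| = 2
Sum: 1 + 3 + 1 + 1 + 0 + 4 + 2 + 2 = 14

Answer: 14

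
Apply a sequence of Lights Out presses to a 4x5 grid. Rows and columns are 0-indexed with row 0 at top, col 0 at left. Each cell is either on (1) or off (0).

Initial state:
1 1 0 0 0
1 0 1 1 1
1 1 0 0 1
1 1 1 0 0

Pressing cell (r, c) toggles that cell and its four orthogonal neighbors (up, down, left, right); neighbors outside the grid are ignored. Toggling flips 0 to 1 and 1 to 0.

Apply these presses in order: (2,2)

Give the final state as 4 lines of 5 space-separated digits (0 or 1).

After press 1 at (2,2):
1 1 0 0 0
1 0 0 1 1
1 0 1 1 1
1 1 0 0 0

Answer: 1 1 0 0 0
1 0 0 1 1
1 0 1 1 1
1 1 0 0 0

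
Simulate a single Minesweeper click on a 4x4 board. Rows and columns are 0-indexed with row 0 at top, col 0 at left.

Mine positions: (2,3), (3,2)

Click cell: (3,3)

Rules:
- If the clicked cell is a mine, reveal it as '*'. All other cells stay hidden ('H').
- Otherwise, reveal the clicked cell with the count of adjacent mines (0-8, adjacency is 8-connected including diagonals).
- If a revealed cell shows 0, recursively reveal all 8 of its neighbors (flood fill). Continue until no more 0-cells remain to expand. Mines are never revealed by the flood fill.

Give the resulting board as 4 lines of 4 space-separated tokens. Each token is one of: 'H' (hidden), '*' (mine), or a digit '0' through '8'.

H H H H
H H H H
H H H H
H H H 2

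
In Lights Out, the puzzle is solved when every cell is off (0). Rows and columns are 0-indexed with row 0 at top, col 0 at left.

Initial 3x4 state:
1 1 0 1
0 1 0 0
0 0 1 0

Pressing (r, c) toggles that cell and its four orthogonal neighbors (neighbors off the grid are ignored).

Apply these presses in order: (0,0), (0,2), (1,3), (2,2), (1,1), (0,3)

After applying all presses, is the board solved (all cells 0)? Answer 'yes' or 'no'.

Answer: yes

Derivation:
After press 1 at (0,0):
0 0 0 1
1 1 0 0
0 0 1 0

After press 2 at (0,2):
0 1 1 0
1 1 1 0
0 0 1 0

After press 3 at (1,3):
0 1 1 1
1 1 0 1
0 0 1 1

After press 4 at (2,2):
0 1 1 1
1 1 1 1
0 1 0 0

After press 5 at (1,1):
0 0 1 1
0 0 0 1
0 0 0 0

After press 6 at (0,3):
0 0 0 0
0 0 0 0
0 0 0 0

Lights still on: 0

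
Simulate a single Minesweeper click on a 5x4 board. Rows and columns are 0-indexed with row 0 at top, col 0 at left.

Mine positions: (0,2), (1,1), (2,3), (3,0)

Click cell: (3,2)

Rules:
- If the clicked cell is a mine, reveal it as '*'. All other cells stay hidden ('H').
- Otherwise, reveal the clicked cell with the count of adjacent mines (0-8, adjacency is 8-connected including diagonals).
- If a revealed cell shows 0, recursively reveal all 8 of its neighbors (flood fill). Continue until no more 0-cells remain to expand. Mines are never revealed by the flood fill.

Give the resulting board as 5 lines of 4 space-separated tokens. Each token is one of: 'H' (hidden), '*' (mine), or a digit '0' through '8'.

H H H H
H H H H
H H H H
H H 1 H
H H H H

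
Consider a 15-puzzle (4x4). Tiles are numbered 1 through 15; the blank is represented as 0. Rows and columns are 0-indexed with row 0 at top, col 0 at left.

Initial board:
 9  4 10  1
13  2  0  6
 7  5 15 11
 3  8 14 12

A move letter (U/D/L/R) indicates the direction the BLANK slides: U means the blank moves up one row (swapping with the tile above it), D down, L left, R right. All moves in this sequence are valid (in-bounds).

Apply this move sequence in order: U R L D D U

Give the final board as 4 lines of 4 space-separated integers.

Answer:  9  4 10  1
13  2  0  6
 7  5 15 11
 3  8 14 12

Derivation:
After move 1 (U):
 9  4  0  1
13  2 10  6
 7  5 15 11
 3  8 14 12

After move 2 (R):
 9  4  1  0
13  2 10  6
 7  5 15 11
 3  8 14 12

After move 3 (L):
 9  4  0  1
13  2 10  6
 7  5 15 11
 3  8 14 12

After move 4 (D):
 9  4 10  1
13  2  0  6
 7  5 15 11
 3  8 14 12

After move 5 (D):
 9  4 10  1
13  2 15  6
 7  5  0 11
 3  8 14 12

After move 6 (U):
 9  4 10  1
13  2  0  6
 7  5 15 11
 3  8 14 12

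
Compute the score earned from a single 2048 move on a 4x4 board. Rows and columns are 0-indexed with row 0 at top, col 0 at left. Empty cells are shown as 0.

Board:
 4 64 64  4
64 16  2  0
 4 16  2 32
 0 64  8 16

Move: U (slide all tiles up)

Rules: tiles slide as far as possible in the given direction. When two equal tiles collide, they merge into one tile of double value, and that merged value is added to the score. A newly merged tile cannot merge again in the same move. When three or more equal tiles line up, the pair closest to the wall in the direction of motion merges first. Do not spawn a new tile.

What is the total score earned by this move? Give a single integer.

Answer: 36

Derivation:
Slide up:
col 0: [4, 64, 4, 0] -> [4, 64, 4, 0]  score +0 (running 0)
col 1: [64, 16, 16, 64] -> [64, 32, 64, 0]  score +32 (running 32)
col 2: [64, 2, 2, 8] -> [64, 4, 8, 0]  score +4 (running 36)
col 3: [4, 0, 32, 16] -> [4, 32, 16, 0]  score +0 (running 36)
Board after move:
 4 64 64  4
64 32  4 32
 4 64  8 16
 0  0  0  0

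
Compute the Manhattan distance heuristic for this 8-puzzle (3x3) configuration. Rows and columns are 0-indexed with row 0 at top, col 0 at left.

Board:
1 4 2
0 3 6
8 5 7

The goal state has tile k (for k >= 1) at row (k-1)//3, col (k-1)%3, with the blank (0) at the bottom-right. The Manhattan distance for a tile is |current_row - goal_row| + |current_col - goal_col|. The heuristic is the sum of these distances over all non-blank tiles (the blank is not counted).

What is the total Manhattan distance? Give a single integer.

Answer: 9

Derivation:
Tile 1: (0,0)->(0,0) = 0
Tile 4: (0,1)->(1,0) = 2
Tile 2: (0,2)->(0,1) = 1
Tile 3: (1,1)->(0,2) = 2
Tile 6: (1,2)->(1,2) = 0
Tile 8: (2,0)->(2,1) = 1
Tile 5: (2,1)->(1,1) = 1
Tile 7: (2,2)->(2,0) = 2
Sum: 0 + 2 + 1 + 2 + 0 + 1 + 1 + 2 = 9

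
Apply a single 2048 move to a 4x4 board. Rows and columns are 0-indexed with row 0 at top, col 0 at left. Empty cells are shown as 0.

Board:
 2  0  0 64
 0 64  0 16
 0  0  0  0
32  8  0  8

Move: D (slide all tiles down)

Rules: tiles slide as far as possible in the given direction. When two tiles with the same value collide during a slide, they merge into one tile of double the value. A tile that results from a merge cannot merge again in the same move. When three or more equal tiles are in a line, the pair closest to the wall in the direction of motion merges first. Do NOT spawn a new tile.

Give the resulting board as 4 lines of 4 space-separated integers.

Slide down:
col 0: [2, 0, 0, 32] -> [0, 0, 2, 32]
col 1: [0, 64, 0, 8] -> [0, 0, 64, 8]
col 2: [0, 0, 0, 0] -> [0, 0, 0, 0]
col 3: [64, 16, 0, 8] -> [0, 64, 16, 8]

Answer:  0  0  0  0
 0  0  0 64
 2 64  0 16
32  8  0  8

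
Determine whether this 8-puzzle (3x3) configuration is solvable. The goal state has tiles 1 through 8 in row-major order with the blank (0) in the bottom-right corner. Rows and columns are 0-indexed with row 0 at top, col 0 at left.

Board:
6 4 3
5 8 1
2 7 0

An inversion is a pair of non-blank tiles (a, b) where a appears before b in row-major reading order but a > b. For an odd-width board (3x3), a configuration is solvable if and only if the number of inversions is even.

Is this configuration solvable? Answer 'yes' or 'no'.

Answer: no

Derivation:
Inversions (pairs i<j in row-major order where tile[i] > tile[j] > 0): 15
15 is odd, so the puzzle is not solvable.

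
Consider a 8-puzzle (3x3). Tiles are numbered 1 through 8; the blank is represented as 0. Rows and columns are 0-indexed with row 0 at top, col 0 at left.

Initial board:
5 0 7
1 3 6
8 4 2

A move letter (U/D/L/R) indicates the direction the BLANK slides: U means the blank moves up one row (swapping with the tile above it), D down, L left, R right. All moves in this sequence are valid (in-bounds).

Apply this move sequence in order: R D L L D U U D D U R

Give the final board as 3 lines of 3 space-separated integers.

Answer: 5 7 6
1 0 3
8 4 2

Derivation:
After move 1 (R):
5 7 0
1 3 6
8 4 2

After move 2 (D):
5 7 6
1 3 0
8 4 2

After move 3 (L):
5 7 6
1 0 3
8 4 2

After move 4 (L):
5 7 6
0 1 3
8 4 2

After move 5 (D):
5 7 6
8 1 3
0 4 2

After move 6 (U):
5 7 6
0 1 3
8 4 2

After move 7 (U):
0 7 6
5 1 3
8 4 2

After move 8 (D):
5 7 6
0 1 3
8 4 2

After move 9 (D):
5 7 6
8 1 3
0 4 2

After move 10 (U):
5 7 6
0 1 3
8 4 2

After move 11 (R):
5 7 6
1 0 3
8 4 2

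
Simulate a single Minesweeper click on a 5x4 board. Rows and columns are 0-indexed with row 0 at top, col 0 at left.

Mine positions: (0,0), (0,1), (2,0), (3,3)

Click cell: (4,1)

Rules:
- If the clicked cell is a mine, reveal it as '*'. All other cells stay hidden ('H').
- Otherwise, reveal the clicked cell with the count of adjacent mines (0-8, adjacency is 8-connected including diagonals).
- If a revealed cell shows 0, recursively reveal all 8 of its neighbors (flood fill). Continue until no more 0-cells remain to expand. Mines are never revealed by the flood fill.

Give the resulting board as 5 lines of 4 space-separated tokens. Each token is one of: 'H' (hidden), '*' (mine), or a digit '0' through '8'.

H H H H
H H H H
H H H H
1 1 1 H
0 0 1 H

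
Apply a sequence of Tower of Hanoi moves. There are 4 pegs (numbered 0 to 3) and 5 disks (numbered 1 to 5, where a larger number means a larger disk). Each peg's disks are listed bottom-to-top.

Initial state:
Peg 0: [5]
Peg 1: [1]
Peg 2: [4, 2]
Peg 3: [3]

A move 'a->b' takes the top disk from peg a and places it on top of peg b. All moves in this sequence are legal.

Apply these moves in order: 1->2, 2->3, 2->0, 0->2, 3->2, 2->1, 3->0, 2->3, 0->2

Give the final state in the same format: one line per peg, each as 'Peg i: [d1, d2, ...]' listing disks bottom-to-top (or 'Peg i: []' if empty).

Answer: Peg 0: [5]
Peg 1: [1]
Peg 2: [4, 3]
Peg 3: [2]

Derivation:
After move 1 (1->2):
Peg 0: [5]
Peg 1: []
Peg 2: [4, 2, 1]
Peg 3: [3]

After move 2 (2->3):
Peg 0: [5]
Peg 1: []
Peg 2: [4, 2]
Peg 3: [3, 1]

After move 3 (2->0):
Peg 0: [5, 2]
Peg 1: []
Peg 2: [4]
Peg 3: [3, 1]

After move 4 (0->2):
Peg 0: [5]
Peg 1: []
Peg 2: [4, 2]
Peg 3: [3, 1]

After move 5 (3->2):
Peg 0: [5]
Peg 1: []
Peg 2: [4, 2, 1]
Peg 3: [3]

After move 6 (2->1):
Peg 0: [5]
Peg 1: [1]
Peg 2: [4, 2]
Peg 3: [3]

After move 7 (3->0):
Peg 0: [5, 3]
Peg 1: [1]
Peg 2: [4, 2]
Peg 3: []

After move 8 (2->3):
Peg 0: [5, 3]
Peg 1: [1]
Peg 2: [4]
Peg 3: [2]

After move 9 (0->2):
Peg 0: [5]
Peg 1: [1]
Peg 2: [4, 3]
Peg 3: [2]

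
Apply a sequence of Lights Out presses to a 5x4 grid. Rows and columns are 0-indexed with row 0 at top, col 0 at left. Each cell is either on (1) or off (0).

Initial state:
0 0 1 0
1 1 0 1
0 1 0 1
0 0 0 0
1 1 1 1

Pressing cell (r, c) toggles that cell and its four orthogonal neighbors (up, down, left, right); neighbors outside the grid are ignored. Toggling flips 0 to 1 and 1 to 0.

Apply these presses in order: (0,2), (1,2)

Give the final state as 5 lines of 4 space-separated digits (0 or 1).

After press 1 at (0,2):
0 1 0 1
1 1 1 1
0 1 0 1
0 0 0 0
1 1 1 1

After press 2 at (1,2):
0 1 1 1
1 0 0 0
0 1 1 1
0 0 0 0
1 1 1 1

Answer: 0 1 1 1
1 0 0 0
0 1 1 1
0 0 0 0
1 1 1 1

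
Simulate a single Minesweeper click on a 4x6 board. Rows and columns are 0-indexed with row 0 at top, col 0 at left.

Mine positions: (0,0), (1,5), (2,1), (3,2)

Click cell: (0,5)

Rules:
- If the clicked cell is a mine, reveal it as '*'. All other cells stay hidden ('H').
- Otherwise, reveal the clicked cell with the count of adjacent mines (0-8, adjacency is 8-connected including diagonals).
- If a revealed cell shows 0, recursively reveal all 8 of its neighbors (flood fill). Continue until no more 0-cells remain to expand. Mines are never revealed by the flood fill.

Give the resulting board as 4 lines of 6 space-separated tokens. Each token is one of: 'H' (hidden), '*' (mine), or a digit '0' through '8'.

H H H H H 1
H H H H H H
H H H H H H
H H H H H H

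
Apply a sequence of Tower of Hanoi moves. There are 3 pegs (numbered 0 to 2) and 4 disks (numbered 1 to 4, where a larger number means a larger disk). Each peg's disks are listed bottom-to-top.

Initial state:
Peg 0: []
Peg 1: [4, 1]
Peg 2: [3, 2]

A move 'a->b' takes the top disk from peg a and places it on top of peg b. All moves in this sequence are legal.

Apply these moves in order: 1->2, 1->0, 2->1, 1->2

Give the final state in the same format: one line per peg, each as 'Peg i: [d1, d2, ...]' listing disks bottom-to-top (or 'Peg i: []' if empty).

After move 1 (1->2):
Peg 0: []
Peg 1: [4]
Peg 2: [3, 2, 1]

After move 2 (1->0):
Peg 0: [4]
Peg 1: []
Peg 2: [3, 2, 1]

After move 3 (2->1):
Peg 0: [4]
Peg 1: [1]
Peg 2: [3, 2]

After move 4 (1->2):
Peg 0: [4]
Peg 1: []
Peg 2: [3, 2, 1]

Answer: Peg 0: [4]
Peg 1: []
Peg 2: [3, 2, 1]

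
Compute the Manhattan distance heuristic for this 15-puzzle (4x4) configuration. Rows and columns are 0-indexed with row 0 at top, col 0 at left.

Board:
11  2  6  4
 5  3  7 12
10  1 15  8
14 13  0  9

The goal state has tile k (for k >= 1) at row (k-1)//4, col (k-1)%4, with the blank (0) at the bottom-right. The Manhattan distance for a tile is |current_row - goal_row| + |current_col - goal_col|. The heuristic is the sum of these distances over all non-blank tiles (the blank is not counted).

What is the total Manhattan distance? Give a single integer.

Tile 11: at (0,0), goal (2,2), distance |0-2|+|0-2| = 4
Tile 2: at (0,1), goal (0,1), distance |0-0|+|1-1| = 0
Tile 6: at (0,2), goal (1,1), distance |0-1|+|2-1| = 2
Tile 4: at (0,3), goal (0,3), distance |0-0|+|3-3| = 0
Tile 5: at (1,0), goal (1,0), distance |1-1|+|0-0| = 0
Tile 3: at (1,1), goal (0,2), distance |1-0|+|1-2| = 2
Tile 7: at (1,2), goal (1,2), distance |1-1|+|2-2| = 0
Tile 12: at (1,3), goal (2,3), distance |1-2|+|3-3| = 1
Tile 10: at (2,0), goal (2,1), distance |2-2|+|0-1| = 1
Tile 1: at (2,1), goal (0,0), distance |2-0|+|1-0| = 3
Tile 15: at (2,2), goal (3,2), distance |2-3|+|2-2| = 1
Tile 8: at (2,3), goal (1,3), distance |2-1|+|3-3| = 1
Tile 14: at (3,0), goal (3,1), distance |3-3|+|0-1| = 1
Tile 13: at (3,1), goal (3,0), distance |3-3|+|1-0| = 1
Tile 9: at (3,3), goal (2,0), distance |3-2|+|3-0| = 4
Sum: 4 + 0 + 2 + 0 + 0 + 2 + 0 + 1 + 1 + 3 + 1 + 1 + 1 + 1 + 4 = 21

Answer: 21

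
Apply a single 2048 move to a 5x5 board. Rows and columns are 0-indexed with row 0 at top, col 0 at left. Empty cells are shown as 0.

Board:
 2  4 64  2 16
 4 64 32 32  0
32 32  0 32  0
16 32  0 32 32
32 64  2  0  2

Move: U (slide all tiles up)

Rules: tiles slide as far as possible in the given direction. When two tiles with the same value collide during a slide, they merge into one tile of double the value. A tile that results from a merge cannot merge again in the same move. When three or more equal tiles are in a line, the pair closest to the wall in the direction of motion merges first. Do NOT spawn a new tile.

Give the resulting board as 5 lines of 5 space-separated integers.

Slide up:
col 0: [2, 4, 32, 16, 32] -> [2, 4, 32, 16, 32]
col 1: [4, 64, 32, 32, 64] -> [4, 64, 64, 64, 0]
col 2: [64, 32, 0, 0, 2] -> [64, 32, 2, 0, 0]
col 3: [2, 32, 32, 32, 0] -> [2, 64, 32, 0, 0]
col 4: [16, 0, 0, 32, 2] -> [16, 32, 2, 0, 0]

Answer:  2  4 64  2 16
 4 64 32 64 32
32 64  2 32  2
16 64  0  0  0
32  0  0  0  0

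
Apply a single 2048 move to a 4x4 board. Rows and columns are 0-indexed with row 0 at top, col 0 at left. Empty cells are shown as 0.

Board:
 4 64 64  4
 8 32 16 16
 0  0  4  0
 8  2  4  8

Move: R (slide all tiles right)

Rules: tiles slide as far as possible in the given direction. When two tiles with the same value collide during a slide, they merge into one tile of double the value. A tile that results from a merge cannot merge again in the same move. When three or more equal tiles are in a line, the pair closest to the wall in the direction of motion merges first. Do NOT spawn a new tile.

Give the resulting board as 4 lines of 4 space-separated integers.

Answer:   0   4 128   4
  0   8  32  32
  0   0   0   4
  8   2   4   8

Derivation:
Slide right:
row 0: [4, 64, 64, 4] -> [0, 4, 128, 4]
row 1: [8, 32, 16, 16] -> [0, 8, 32, 32]
row 2: [0, 0, 4, 0] -> [0, 0, 0, 4]
row 3: [8, 2, 4, 8] -> [8, 2, 4, 8]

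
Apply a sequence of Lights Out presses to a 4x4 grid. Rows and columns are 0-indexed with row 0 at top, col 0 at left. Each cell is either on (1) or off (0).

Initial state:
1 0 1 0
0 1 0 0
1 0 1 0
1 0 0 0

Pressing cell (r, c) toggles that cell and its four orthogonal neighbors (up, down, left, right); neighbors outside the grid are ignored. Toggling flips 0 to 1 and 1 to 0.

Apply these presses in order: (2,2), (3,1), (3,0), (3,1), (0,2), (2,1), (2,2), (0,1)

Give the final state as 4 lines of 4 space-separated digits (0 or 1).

After press 1 at (2,2):
1 0 1 0
0 1 1 0
1 1 0 1
1 0 1 0

After press 2 at (3,1):
1 0 1 0
0 1 1 0
1 0 0 1
0 1 0 0

After press 3 at (3,0):
1 0 1 0
0 1 1 0
0 0 0 1
1 0 0 0

After press 4 at (3,1):
1 0 1 0
0 1 1 0
0 1 0 1
0 1 1 0

After press 5 at (0,2):
1 1 0 1
0 1 0 0
0 1 0 1
0 1 1 0

After press 6 at (2,1):
1 1 0 1
0 0 0 0
1 0 1 1
0 0 1 0

After press 7 at (2,2):
1 1 0 1
0 0 1 0
1 1 0 0
0 0 0 0

After press 8 at (0,1):
0 0 1 1
0 1 1 0
1 1 0 0
0 0 0 0

Answer: 0 0 1 1
0 1 1 0
1 1 0 0
0 0 0 0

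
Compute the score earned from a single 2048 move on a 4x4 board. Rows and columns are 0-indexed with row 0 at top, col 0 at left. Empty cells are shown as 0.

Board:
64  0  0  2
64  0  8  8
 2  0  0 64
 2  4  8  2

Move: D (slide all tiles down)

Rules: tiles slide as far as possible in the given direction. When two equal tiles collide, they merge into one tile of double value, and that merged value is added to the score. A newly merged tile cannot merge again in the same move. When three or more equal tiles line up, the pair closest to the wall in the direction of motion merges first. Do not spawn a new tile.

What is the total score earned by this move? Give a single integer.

Slide down:
col 0: [64, 64, 2, 2] -> [0, 0, 128, 4]  score +132 (running 132)
col 1: [0, 0, 0, 4] -> [0, 0, 0, 4]  score +0 (running 132)
col 2: [0, 8, 0, 8] -> [0, 0, 0, 16]  score +16 (running 148)
col 3: [2, 8, 64, 2] -> [2, 8, 64, 2]  score +0 (running 148)
Board after move:
  0   0   0   2
  0   0   0   8
128   0   0  64
  4   4  16   2

Answer: 148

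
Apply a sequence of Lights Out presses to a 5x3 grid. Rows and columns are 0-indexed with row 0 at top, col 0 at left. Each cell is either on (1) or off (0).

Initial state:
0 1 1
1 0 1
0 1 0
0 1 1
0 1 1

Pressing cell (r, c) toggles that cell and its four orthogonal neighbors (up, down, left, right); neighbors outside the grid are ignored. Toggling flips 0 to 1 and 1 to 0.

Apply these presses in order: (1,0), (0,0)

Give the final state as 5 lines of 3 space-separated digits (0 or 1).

Answer: 0 0 1
1 1 1
1 1 0
0 1 1
0 1 1

Derivation:
After press 1 at (1,0):
1 1 1
0 1 1
1 1 0
0 1 1
0 1 1

After press 2 at (0,0):
0 0 1
1 1 1
1 1 0
0 1 1
0 1 1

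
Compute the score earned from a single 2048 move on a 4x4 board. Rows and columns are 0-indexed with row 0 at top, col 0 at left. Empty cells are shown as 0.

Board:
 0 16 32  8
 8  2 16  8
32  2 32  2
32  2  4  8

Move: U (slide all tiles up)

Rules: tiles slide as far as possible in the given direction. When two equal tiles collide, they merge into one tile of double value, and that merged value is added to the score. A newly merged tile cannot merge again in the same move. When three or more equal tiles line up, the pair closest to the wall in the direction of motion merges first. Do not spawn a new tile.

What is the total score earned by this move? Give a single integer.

Slide up:
col 0: [0, 8, 32, 32] -> [8, 64, 0, 0]  score +64 (running 64)
col 1: [16, 2, 2, 2] -> [16, 4, 2, 0]  score +4 (running 68)
col 2: [32, 16, 32, 4] -> [32, 16, 32, 4]  score +0 (running 68)
col 3: [8, 8, 2, 8] -> [16, 2, 8, 0]  score +16 (running 84)
Board after move:
 8 16 32 16
64  4 16  2
 0  2 32  8
 0  0  4  0

Answer: 84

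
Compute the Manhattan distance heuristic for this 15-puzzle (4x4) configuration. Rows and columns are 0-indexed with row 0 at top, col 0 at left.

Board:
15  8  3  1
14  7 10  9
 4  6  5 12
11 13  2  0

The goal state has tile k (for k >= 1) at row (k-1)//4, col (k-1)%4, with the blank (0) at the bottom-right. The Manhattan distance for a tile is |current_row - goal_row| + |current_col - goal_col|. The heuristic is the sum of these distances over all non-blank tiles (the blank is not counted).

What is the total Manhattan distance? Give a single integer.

Tile 15: at (0,0), goal (3,2), distance |0-3|+|0-2| = 5
Tile 8: at (0,1), goal (1,3), distance |0-1|+|1-3| = 3
Tile 3: at (0,2), goal (0,2), distance |0-0|+|2-2| = 0
Tile 1: at (0,3), goal (0,0), distance |0-0|+|3-0| = 3
Tile 14: at (1,0), goal (3,1), distance |1-3|+|0-1| = 3
Tile 7: at (1,1), goal (1,2), distance |1-1|+|1-2| = 1
Tile 10: at (1,2), goal (2,1), distance |1-2|+|2-1| = 2
Tile 9: at (1,3), goal (2,0), distance |1-2|+|3-0| = 4
Tile 4: at (2,0), goal (0,3), distance |2-0|+|0-3| = 5
Tile 6: at (2,1), goal (1,1), distance |2-1|+|1-1| = 1
Tile 5: at (2,2), goal (1,0), distance |2-1|+|2-0| = 3
Tile 12: at (2,3), goal (2,3), distance |2-2|+|3-3| = 0
Tile 11: at (3,0), goal (2,2), distance |3-2|+|0-2| = 3
Tile 13: at (3,1), goal (3,0), distance |3-3|+|1-0| = 1
Tile 2: at (3,2), goal (0,1), distance |3-0|+|2-1| = 4
Sum: 5 + 3 + 0 + 3 + 3 + 1 + 2 + 4 + 5 + 1 + 3 + 0 + 3 + 1 + 4 = 38

Answer: 38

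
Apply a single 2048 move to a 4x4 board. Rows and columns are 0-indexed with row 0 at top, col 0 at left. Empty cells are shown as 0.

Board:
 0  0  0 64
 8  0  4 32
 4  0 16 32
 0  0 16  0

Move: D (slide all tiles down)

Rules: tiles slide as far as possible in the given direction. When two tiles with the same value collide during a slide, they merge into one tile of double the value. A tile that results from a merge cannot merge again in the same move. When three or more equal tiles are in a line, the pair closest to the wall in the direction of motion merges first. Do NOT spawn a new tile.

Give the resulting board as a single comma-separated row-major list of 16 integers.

Slide down:
col 0: [0, 8, 4, 0] -> [0, 0, 8, 4]
col 1: [0, 0, 0, 0] -> [0, 0, 0, 0]
col 2: [0, 4, 16, 16] -> [0, 0, 4, 32]
col 3: [64, 32, 32, 0] -> [0, 0, 64, 64]

Answer: 0, 0, 0, 0, 0, 0, 0, 0, 8, 0, 4, 64, 4, 0, 32, 64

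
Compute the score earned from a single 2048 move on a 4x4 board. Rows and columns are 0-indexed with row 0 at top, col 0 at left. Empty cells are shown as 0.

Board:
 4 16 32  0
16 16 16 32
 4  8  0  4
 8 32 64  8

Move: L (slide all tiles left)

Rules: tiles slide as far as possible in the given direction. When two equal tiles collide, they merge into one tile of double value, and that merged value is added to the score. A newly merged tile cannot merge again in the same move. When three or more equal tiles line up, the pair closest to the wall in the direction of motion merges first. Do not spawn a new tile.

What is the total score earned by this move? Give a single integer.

Answer: 32

Derivation:
Slide left:
row 0: [4, 16, 32, 0] -> [4, 16, 32, 0]  score +0 (running 0)
row 1: [16, 16, 16, 32] -> [32, 16, 32, 0]  score +32 (running 32)
row 2: [4, 8, 0, 4] -> [4, 8, 4, 0]  score +0 (running 32)
row 3: [8, 32, 64, 8] -> [8, 32, 64, 8]  score +0 (running 32)
Board after move:
 4 16 32  0
32 16 32  0
 4  8  4  0
 8 32 64  8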